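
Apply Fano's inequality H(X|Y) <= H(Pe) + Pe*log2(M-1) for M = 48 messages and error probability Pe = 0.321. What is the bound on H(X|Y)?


H(Pe) = -Pe*log2(Pe) - (1-Pe)*log2(1-Pe) = -0.321*log2(0.321) - 0.679*log2(0.679) = 0.526233 + 0.379233 = 0.9055. Pe*log2(M-1) = 0.321*log2(47) = 1.783023. Bound = H(Pe) + Pe*log2(M-1) = 0.526233 + 0.379233 + 1.783023 = 2.6885

2.6885 bits


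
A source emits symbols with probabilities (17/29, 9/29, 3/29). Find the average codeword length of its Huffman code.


Huffman construction (repeatedly merge the two least-probable nodes; each merge adds 1 bit to every symbol beneath it): 3/29 + 9/29 = 12/29; 12/29 + 17/29 = 1. Resulting codeword lengths (in the order the probabilities were given): (1, 2, 2). L_avg = sum(p_i * l_i) = 17/29*1 + 9/29*2 + 3/29*2 = 41/29 = 1.4138

1.4138 bits


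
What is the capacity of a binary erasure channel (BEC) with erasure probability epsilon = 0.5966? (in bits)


C = 1 - epsilon = 1 - 0.5966 = 0.4034

0.4034 bits


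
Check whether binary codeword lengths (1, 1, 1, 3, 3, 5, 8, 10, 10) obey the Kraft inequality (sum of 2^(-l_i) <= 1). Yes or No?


Kraft sum = sum(2^(-l_i)) = 1.7871, need <= 1. Result: violated (a binary prefix-free code with these lengths cannot exist)

No


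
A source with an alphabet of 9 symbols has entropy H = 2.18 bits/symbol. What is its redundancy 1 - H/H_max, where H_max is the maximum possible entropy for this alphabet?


H_max = log2(K) = log2(9) = 3.1699 bits/symbol. Redundancy = 1 - H/H_max = 1 - 2.18/3.1699 = 1 - 0.6877 = 0.3123

0.3123


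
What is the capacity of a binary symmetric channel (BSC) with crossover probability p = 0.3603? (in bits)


H(p) = -p*log2(p) - (1-p)*log2(1-p) = -0.3603*log2(0.3603) - 0.6397*log2(0.6397) = 0.530624 + 0.412308 = 0.9429. C = 1 - H(p) = 1 - 0.9429 = 0.0571

0.0571 bits


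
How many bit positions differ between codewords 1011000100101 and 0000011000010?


Count differing positions: ^ . ^ ^ . ^ ^ ^ . . ^ ^ ^ = 9 differences

9


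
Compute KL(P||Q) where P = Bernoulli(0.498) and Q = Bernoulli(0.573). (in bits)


KL = p*log2(p/q) + (1-p)*log2((1-p)/(1-q)) = 0.498*log2(0.498/0.573) + 0.502*log2(0.502/0.427) = 0.0164

0.0164 bits


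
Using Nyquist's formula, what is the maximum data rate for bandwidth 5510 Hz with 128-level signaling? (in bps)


Rate = 2 * B * log2(M) = 2 * 5510 * 7.0 = 77140.0

77140.0 bps


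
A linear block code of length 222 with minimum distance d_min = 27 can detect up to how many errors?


Detection capability = d_min - 1 = 27 - 1 = 26

26 errors


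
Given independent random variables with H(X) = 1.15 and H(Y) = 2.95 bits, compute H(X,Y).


For independent variables, H(X,Y) = H(X) + H(Y) = 1.15 + 2.95 = 4.1

4.1 bits


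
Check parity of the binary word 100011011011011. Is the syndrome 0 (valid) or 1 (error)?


Syndrome = XOR of all bits = 1 XOR 0 XOR 0 XOR 0 XOR 1 XOR 1 XOR 0 XOR 1 XOR 1 XOR 0 XOR 1 XOR 1 XOR 0 XOR 1 XOR 1 = 1

1


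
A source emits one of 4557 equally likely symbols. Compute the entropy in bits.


H = log2(n) = log2(4557) = 12.1539

12.1539 bits


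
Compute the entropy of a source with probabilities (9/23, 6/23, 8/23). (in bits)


H = -sum(p_i * log2(p_i)). Terms: -(9/23)*log2(9/23) = 0.529684; -(6/23)*log2(6/23) = 0.505722; -(8/23)*log2(8/23) = 0.529935. H = 0.529684 + 0.505722 + 0.529935 = 1.5653

1.5653 bits


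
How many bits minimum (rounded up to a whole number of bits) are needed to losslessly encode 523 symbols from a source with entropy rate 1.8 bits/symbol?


Minimum bits >= n * H = 523 * 1.8 = 941.4, rounded up to a whole number of bits = 942

942 bits


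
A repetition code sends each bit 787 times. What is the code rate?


Rate = k/n = 1/787

1/787


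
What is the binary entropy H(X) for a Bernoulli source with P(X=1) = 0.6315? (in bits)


H = -p*log2(p) - (1-p)*log2(1-p). -0.6315*log2(0.6315) = 0.418776; -0.3685*log2(0.3685) = 0.530737. H = 0.418776 + 0.530737 = 0.9495

0.9495 bits


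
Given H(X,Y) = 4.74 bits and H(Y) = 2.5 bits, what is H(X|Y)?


H(X|Y) = H(X,Y) - H(Y) = 4.74 - 2.5 = 2.24

2.24 bits


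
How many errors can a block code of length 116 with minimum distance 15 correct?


Correction capability = floor((d-1)/2) = floor((15-1)/2) = 7

7 errors


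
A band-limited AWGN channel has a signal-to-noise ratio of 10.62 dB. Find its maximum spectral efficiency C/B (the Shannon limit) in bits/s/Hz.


SNR_linear = 10^(10.62/10) = 11.5345; C/B = log2(1 + SNR_linear) = log2(1 + 11.5345) = 3.6478

3.6478 bits/s/Hz


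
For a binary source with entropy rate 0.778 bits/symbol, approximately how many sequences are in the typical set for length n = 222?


log2|A_typical| = nH = 222 * 0.778 = 172.716, so |A_typical| ~ 2^172.716 = 9.833e+51

9.833e+51


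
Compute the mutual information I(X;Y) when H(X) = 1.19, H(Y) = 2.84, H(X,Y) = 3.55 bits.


I(X;Y) = H(X) + H(Y) - H(X,Y) = 1.19 + 2.84 - 3.55 = 0.48

0.48 bits


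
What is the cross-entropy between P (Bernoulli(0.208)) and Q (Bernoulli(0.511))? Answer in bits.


H(P,Q) = -p*log2(q) - (1-p)*log2(1-q). -0.208*log2(0.511) = 0.201470; -0.792*log2(0.489) = 0.817418. H(P,Q) = 0.201470 + 0.817418 = 1.0189

1.0189 bits


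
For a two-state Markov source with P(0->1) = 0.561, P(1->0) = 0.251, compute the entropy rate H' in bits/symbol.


Stationary distribution: pi_0 = p10/(p01+p10) = 0.3091, pi_1 = 0.6909. Entropy rate H' = pi_0*H(p01) + pi_1*H(p10) = 0.3091*0.9892 + 0.6909*0.8129 = 0.8674

0.8674 bits/symbol


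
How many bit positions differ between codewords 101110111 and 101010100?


Count differing positions: . . . ^ . . . ^ ^ = 3 differences

3


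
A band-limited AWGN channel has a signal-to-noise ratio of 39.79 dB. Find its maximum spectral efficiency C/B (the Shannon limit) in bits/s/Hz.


SNR_linear = 10^(39.79/10) = 9527.9616; C/B = log2(1 + SNR_linear) = log2(1 + 9527.9616) = 13.2181

13.2181 bits/s/Hz


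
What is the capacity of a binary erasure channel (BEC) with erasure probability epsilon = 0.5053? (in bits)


C = 1 - epsilon = 1 - 0.5053 = 0.4947

0.4947 bits


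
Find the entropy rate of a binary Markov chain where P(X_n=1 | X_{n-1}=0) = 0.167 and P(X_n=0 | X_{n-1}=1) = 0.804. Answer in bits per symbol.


Stationary distribution: pi_0 = p10/(p01+p10) = 0.828, pi_1 = 0.172. Entropy rate H' = pi_0*H(p01) + pi_1*H(p10) = 0.828*0.6508 + 0.172*0.7139 = 0.6616

0.6616 bits/symbol


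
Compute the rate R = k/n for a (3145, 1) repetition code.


Rate = k/n = 1/3145

1/3145


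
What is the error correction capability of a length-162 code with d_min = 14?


Correction capability = floor((d-1)/2) = floor((14-1)/2) = 6

6 errors


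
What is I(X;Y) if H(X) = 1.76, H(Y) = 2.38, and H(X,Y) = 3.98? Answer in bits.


I(X;Y) = H(X) + H(Y) - H(X,Y) = 1.76 + 2.38 - 3.98 = 0.16

0.16 bits


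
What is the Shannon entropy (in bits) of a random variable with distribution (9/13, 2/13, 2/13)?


H = -sum(p_i * log2(p_i)). Terms: -(9/13)*log2(9/13) = 0.367279; -(2/13)*log2(2/13) = 0.415452; -(2/13)*log2(2/13) = 0.415452. H = 0.367279 + 0.415452 + 0.415452 = 1.1982

1.1982 bits


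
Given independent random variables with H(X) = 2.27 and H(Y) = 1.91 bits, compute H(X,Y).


For independent variables, H(X,Y) = H(X) + H(Y) = 2.27 + 1.91 = 4.18

4.18 bits


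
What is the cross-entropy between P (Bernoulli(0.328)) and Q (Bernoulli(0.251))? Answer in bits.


H(P,Q) = -p*log2(q) - (1-p)*log2(1-q). -0.328*log2(0.251) = 0.654111; -0.672*log2(0.749) = 0.280199. H(P,Q) = 0.654111 + 0.280199 = 0.9343

0.9343 bits


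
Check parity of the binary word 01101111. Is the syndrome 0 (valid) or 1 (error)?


Syndrome = XOR of all bits = 0 XOR 1 XOR 1 XOR 0 XOR 1 XOR 1 XOR 1 XOR 1 = 0

0


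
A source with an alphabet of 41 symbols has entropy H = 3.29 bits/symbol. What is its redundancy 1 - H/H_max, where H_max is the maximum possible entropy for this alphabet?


H_max = log2(K) = log2(41) = 5.3576 bits/symbol. Redundancy = 1 - H/H_max = 1 - 3.29/5.3576 = 1 - 0.6141 = 0.3859

0.3859


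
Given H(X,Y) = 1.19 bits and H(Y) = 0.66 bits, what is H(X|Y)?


H(X|Y) = H(X,Y) - H(Y) = 1.19 - 0.66 = 0.53

0.53 bits


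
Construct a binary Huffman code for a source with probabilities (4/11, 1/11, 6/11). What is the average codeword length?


Huffman construction (repeatedly merge the two least-probable nodes; each merge adds 1 bit to every symbol beneath it): 1/11 + 4/11 = 5/11; 5/11 + 6/11 = 1. Resulting codeword lengths (in the order the probabilities were given): (2, 2, 1). L_avg = sum(p_i * l_i) = 4/11*2 + 1/11*2 + 6/11*1 = 16/11 = 1.4545

1.4545 bits


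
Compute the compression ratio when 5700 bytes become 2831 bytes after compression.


Ratio = original / compressed = 5700 / 2831 = 2.0134

2.0134


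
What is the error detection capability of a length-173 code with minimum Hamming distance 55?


Detection capability = d_min - 1 = 55 - 1 = 54

54 errors


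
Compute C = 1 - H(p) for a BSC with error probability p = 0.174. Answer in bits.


H(p) = -p*log2(p) - (1-p)*log2(1-p) = -0.174*log2(0.174) - 0.826*log2(0.826) = 0.438974 + 0.227799 = 0.6668. C = 1 - H(p) = 1 - 0.6668 = 0.3332

0.3332 bits


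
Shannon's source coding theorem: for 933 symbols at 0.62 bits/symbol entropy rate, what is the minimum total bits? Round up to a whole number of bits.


Minimum bits >= n * H = 933 * 0.62 = 578.46, rounded up to a whole number of bits = 579

579 bits


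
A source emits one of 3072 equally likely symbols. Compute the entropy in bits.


H = log2(n) = log2(3072) = 11.585

11.585 bits


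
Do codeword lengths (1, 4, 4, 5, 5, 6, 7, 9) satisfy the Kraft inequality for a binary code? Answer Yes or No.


Kraft sum = sum(2^(-l_i)) = 0.7129, need <= 1. Result: satisfied (a binary prefix-free code with these lengths exists)

Yes


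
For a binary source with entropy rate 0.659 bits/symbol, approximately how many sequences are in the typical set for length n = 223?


log2|A_typical| = nH = 223 * 0.659 = 146.957, so |A_typical| ~ 2^146.957 = 1.732e+44

1.732e+44


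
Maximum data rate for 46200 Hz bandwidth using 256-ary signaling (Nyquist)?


Rate = 2 * B * log2(M) = 2 * 46200 * 8.0 = 739200.0

739200.0 bps


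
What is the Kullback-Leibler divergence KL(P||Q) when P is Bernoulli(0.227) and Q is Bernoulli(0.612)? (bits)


KL = p*log2(p/q) + (1-p)*log2((1-p)/(1-q)) = 0.227*log2(0.227/0.612) + 0.773*log2(0.773/0.388) = 0.4439

0.4439 bits


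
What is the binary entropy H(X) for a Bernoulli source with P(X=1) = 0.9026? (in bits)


H = -p*log2(p) - (1-p)*log2(1-p). -0.9026*log2(0.9026) = 0.133442; -0.0974*log2(0.0974) = 0.327258. H = 0.133442 + 0.327258 = 0.4607

0.4607 bits


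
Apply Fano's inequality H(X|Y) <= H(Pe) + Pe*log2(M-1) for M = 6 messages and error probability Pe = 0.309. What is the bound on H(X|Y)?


H(Pe) = -Pe*log2(Pe) - (1-Pe)*log2(1-Pe) = -0.309*log2(0.309) - 0.691*log2(0.691) = 0.523545 + 0.368470 = 0.892. Pe*log2(M-1) = 0.309*log2(5) = 0.717476. Bound = H(Pe) + Pe*log2(M-1) = 0.523545 + 0.368470 + 0.717476 = 1.6095

1.6095 bits


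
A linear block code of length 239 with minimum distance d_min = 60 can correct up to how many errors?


Correction capability = floor((d-1)/2) = floor((60-1)/2) = 29

29 errors


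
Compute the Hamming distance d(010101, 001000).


Count differing positions: . ^ ^ ^ . ^ = 4 differences

4


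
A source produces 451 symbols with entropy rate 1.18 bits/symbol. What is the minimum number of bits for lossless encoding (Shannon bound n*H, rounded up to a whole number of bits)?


Minimum bits >= n * H = 451 * 1.18 = 532.18, rounded up to a whole number of bits = 533

533 bits


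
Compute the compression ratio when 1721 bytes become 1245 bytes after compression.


Ratio = original / compressed = 1721 / 1245 = 1.3823

1.3823


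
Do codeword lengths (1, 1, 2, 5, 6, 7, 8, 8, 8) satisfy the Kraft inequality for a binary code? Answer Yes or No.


Kraft sum = sum(2^(-l_i)) = 1.3164, need <= 1. Result: violated (a binary prefix-free code with these lengths cannot exist)

No


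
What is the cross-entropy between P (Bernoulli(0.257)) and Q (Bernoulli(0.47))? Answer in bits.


H(P,Q) = -p*log2(q) - (1-p)*log2(1-q). -0.257*log2(0.47) = 0.279942; -0.743*log2(0.53) = 0.680540. H(P,Q) = 0.279942 + 0.680540 = 0.9605

0.9605 bits


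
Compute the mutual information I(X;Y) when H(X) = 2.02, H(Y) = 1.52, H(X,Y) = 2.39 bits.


I(X;Y) = H(X) + H(Y) - H(X,Y) = 2.02 + 1.52 - 2.39 = 1.15

1.15 bits


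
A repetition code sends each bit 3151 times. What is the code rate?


Rate = k/n = 1/3151

1/3151


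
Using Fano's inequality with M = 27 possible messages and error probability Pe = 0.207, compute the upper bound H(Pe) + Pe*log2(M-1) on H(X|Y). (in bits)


H(Pe) = -Pe*log2(Pe) - (1-Pe)*log2(1-Pe) = -0.207*log2(0.207) - 0.793*log2(0.793) = 0.470366 + 0.265344 = 0.7357. Pe*log2(M-1) = 0.207*log2(26) = 0.972991. Bound = H(Pe) + Pe*log2(M-1) = 0.470366 + 0.265344 + 0.972991 = 1.7087

1.7087 bits


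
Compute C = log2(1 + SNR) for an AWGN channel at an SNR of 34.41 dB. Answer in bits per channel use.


SNR_linear = 10^(34.41/10) = 2760.5779; C = log2(1 + SNR_linear) = log2(1 + 2760.5779) = 11.4313

11.4313 bits/channel use


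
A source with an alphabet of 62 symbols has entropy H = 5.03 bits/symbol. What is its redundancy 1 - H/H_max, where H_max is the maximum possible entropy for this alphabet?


H_max = log2(K) = log2(62) = 5.9542 bits/symbol. Redundancy = 1 - H/H_max = 1 - 5.03/5.9542 = 1 - 0.8448 = 0.1552

0.1552


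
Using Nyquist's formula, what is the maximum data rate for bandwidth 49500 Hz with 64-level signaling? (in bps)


Rate = 2 * B * log2(M) = 2 * 49500 * 6.0 = 594000.0

594000.0 bps


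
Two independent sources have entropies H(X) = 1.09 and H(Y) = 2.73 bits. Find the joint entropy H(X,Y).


For independent variables, H(X,Y) = H(X) + H(Y) = 1.09 + 2.73 = 3.82

3.82 bits


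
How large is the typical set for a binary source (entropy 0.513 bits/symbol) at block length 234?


log2|A_typical| = nH = 234 * 0.513 = 120.042, so |A_typical| ~ 2^120.042 = 1.368e+36

1.368e+36


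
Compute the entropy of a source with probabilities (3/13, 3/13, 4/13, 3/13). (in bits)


H = -sum(p_i * log2(p_i)). Terms: -(3/13)*log2(3/13) = 0.488187; -(3/13)*log2(3/13) = 0.488187; -(4/13)*log2(4/13) = 0.523212; -(3/13)*log2(3/13) = 0.488187. H = 0.488187 + 0.488187 + 0.523212 + 0.488187 = 1.9878

1.9878 bits


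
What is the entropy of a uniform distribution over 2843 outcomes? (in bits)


H = log2(n) = log2(2843) = 11.4732

11.4732 bits


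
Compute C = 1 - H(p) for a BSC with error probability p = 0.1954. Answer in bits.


H(p) = -p*log2(p) - (1-p)*log2(1-p) = -0.1954*log2(0.1954) - 0.8046*log2(0.8046) = 0.460264 + 0.252368 = 0.7126. C = 1 - H(p) = 1 - 0.7126 = 0.2874

0.2874 bits


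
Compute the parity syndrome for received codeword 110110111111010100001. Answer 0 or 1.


Syndrome = XOR of all bits = 1 XOR 1 XOR 0 XOR 1 XOR 1 XOR 0 XOR 1 XOR 1 XOR 1 XOR 1 XOR 1 XOR 1 XOR 0 XOR 1 XOR 0 XOR 1 XOR 0 XOR 0 XOR 0 XOR 0 XOR 1 = 1

1


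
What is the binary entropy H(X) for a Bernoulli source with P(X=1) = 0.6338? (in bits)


H = -p*log2(p) - (1-p)*log2(1-p). -0.6338*log2(0.6338) = 0.416977; -0.3662*log2(0.3662) = 0.530732. H = 0.416977 + 0.530732 = 0.9477

0.9477 bits


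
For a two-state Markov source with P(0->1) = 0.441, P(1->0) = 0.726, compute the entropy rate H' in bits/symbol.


Stationary distribution: pi_0 = p10/(p01+p10) = 0.6221, pi_1 = 0.3779. Entropy rate H' = pi_0*H(p01) + pi_1*H(p10) = 0.6221*0.9899 + 0.3779*0.8471 = 0.936

0.936 bits/symbol


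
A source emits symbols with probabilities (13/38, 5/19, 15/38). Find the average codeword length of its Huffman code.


Huffman construction (repeatedly merge the two least-probable nodes; each merge adds 1 bit to every symbol beneath it): 5/19 + 13/38 = 23/38; 15/38 + 23/38 = 1. Resulting codeword lengths (in the order the probabilities were given): (2, 2, 1). L_avg = sum(p_i * l_i) = 13/38*2 + 5/19*2 + 15/38*1 = 61/38 = 1.6053

1.6053 bits


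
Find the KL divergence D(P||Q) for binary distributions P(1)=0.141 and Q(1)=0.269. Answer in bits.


KL = p*log2(p/q) + (1-p)*log2((1-p)/(1-q)) = 0.141*log2(0.141/0.269) + 0.859*log2(0.859/0.731) = 0.0686

0.0686 bits


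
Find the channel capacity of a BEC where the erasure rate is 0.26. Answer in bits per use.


C = 1 - epsilon = 1 - 0.26 = 0.74

0.74 bits


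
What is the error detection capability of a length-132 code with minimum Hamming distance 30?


Detection capability = d_min - 1 = 30 - 1 = 29

29 errors


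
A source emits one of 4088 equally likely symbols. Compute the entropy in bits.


H = log2(n) = log2(4088) = 11.9972

11.9972 bits


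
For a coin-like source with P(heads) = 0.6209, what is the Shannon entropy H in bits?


H = -p*log2(p) - (1-p)*log2(1-p). -0.6209*log2(0.6209) = 0.426910; -0.3791*log2(0.3791) = 0.530493. H = 0.426910 + 0.530493 = 0.9574

0.9574 bits


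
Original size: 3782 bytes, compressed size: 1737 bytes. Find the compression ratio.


Ratio = original / compressed = 3782 / 1737 = 2.1773

2.1773


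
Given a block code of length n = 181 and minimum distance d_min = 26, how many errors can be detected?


Detection capability = d_min - 1 = 26 - 1 = 25

25 errors


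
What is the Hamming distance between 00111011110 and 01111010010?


Count differing positions: . ^ . . . . . ^ ^ . . = 3 differences

3


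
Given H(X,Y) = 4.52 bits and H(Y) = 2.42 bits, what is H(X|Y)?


H(X|Y) = H(X,Y) - H(Y) = 4.52 - 2.42 = 2.1

2.1 bits


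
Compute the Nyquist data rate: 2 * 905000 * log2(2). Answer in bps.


Rate = 2 * B * log2(M) = 2 * 905000 * 1.0 = 1810000.0

1810000.0 bps


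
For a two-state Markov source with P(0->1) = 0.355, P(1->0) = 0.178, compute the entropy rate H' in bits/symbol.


Stationary distribution: pi_0 = p10/(p01+p10) = 0.334, pi_1 = 0.666. Entropy rate H' = pi_0*H(p01) + pi_1*H(p10) = 0.334*0.9385 + 0.666*0.6757 = 0.7634

0.7634 bits/symbol


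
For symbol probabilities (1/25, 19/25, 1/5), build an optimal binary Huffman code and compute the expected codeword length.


Huffman construction (repeatedly merge the two least-probable nodes; each merge adds 1 bit to every symbol beneath it): 1/25 + 1/5 = 6/25; 6/25 + 19/25 = 1. Resulting codeword lengths (in the order the probabilities were given): (2, 1, 2). L_avg = sum(p_i * l_i) = 1/25*2 + 19/25*1 + 1/5*2 = 31/25 = 1.24

1.24 bits


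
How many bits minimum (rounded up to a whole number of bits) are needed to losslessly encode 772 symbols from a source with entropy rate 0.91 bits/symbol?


Minimum bits >= n * H = 772 * 0.91 = 702.52, rounded up to a whole number of bits = 703

703 bits


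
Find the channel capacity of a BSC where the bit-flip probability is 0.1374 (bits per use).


H(p) = -p*log2(p) - (1-p)*log2(1-p) = -0.1374*log2(0.1374) - 0.8626*log2(0.8626) = 0.393451 + 0.183938 = 0.5774. C = 1 - H(p) = 1 - 0.5774 = 0.4226

0.4226 bits


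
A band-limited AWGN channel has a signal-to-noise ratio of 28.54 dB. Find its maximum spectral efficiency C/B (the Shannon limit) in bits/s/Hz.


SNR_linear = 10^(28.54/10) = 714.4963; C/B = log2(1 + SNR_linear) = log2(1 + 714.4963) = 9.4828

9.4828 bits/s/Hz


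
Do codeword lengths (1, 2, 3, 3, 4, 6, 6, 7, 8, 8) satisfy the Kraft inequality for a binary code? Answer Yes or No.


Kraft sum = sum(2^(-l_i)) = 1.1094, need <= 1. Result: violated (a binary prefix-free code with these lengths cannot exist)

No


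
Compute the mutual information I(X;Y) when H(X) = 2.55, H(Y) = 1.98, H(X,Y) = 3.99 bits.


I(X;Y) = H(X) + H(Y) - H(X,Y) = 2.55 + 1.98 - 3.99 = 0.54

0.54 bits


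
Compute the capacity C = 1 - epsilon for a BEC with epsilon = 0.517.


C = 1 - epsilon = 1 - 0.517 = 0.483

0.483 bits


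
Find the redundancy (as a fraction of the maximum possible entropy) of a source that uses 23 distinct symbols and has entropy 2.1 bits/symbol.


H_max = log2(K) = log2(23) = 4.5236 bits/symbol. Redundancy = 1 - H/H_max = 1 - 2.1/4.5236 = 1 - 0.4642 = 0.5358

0.5358


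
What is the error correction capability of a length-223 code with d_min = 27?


Correction capability = floor((d-1)/2) = floor((27-1)/2) = 13

13 errors


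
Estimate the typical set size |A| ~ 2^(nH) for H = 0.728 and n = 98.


log2|A_typical| = nH = 98 * 0.728 = 71.344, so |A_typical| ~ 2^71.344 = 2.997e+21

2.997e+21


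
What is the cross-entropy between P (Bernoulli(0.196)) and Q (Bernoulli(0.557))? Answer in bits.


H(P,Q) = -p*log2(q) - (1-p)*log2(1-q). -0.196*log2(0.557) = 0.165473; -0.804*log2(0.443) = 0.944396. H(P,Q) = 0.165473 + 0.944396 = 1.1099

1.1099 bits


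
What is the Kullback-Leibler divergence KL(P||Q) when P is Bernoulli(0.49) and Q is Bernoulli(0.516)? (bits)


KL = p*log2(p/q) + (1-p)*log2((1-p)/(1-q)) = 0.49*log2(0.49/0.516) + 0.51*log2(0.51/0.484) = 0.002

0.002 bits


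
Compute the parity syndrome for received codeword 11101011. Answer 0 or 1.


Syndrome = XOR of all bits = 1 XOR 1 XOR 1 XOR 0 XOR 1 XOR 0 XOR 1 XOR 1 = 0

0


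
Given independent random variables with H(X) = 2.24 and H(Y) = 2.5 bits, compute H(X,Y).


For independent variables, H(X,Y) = H(X) + H(Y) = 2.24 + 2.5 = 4.74

4.74 bits


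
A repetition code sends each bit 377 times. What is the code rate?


Rate = k/n = 1/377

1/377


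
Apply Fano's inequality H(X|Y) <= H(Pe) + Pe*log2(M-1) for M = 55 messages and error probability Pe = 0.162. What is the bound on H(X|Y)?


H(Pe) = -Pe*log2(Pe) - (1-Pe)*log2(1-Pe) = -0.162*log2(0.162) - 0.838*log2(0.838) = 0.425401 + 0.213671 = 0.6391. Pe*log2(M-1) = 0.162*log2(54) = 0.932292. Bound = H(Pe) + Pe*log2(M-1) = 0.425401 + 0.213671 + 0.932292 = 1.5714

1.5714 bits


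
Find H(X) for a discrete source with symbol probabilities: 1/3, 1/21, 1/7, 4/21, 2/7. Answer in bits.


H = -sum(p_i * log2(p_i)). Terms: -(1/3)*log2(1/3) = 0.528321; -(1/21)*log2(1/21) = 0.209158; -(1/7)*log2(1/7) = 0.401051; -(4/21)*log2(4/21) = 0.455680; -(2/7)*log2(2/7) = 0.516387. H = 0.528321 + 0.209158 + 0.401051 + 0.455680 + 0.516387 = 2.1106

2.1106 bits


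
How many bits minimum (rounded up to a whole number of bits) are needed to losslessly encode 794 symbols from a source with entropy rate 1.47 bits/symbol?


Minimum bits >= n * H = 794 * 1.47 = 1167.18, rounded up to a whole number of bits = 1168

1168 bits


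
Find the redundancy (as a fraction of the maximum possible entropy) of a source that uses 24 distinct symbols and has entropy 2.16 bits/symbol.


H_max = log2(K) = log2(24) = 4.585 bits/symbol. Redundancy = 1 - H/H_max = 1 - 2.16/4.585 = 1 - 0.4711 = 0.5289

0.5289


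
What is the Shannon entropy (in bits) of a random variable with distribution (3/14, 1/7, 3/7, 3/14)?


H = -sum(p_i * log2(p_i)). Terms: -(3/14)*log2(3/14) = 0.476227; -(1/7)*log2(1/7) = 0.401051; -(3/7)*log2(3/7) = 0.523882; -(3/14)*log2(3/14) = 0.476227. H = 0.476227 + 0.401051 + 0.523882 + 0.476227 = 1.8774

1.8774 bits


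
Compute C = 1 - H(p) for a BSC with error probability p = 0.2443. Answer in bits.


H(p) = -p*log2(p) - (1-p)*log2(1-p) = -0.2443*log2(0.2443) - 0.7557*log2(0.7557) = 0.496729 + 0.305389 = 0.8021. C = 1 - H(p) = 1 - 0.8021 = 0.1979

0.1979 bits


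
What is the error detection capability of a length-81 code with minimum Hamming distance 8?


Detection capability = d_min - 1 = 8 - 1 = 7

7 errors


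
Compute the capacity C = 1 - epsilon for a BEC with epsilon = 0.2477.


C = 1 - epsilon = 1 - 0.2477 = 0.7523

0.7523 bits


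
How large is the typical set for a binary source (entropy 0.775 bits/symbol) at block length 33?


log2|A_typical| = nH = 33 * 0.775 = 25.575, so |A_typical| ~ 2^25.575 = 4.999e+07

4.999e+07


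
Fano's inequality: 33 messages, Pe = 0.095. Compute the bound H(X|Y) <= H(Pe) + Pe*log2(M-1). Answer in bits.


H(Pe) = -Pe*log2(Pe) - (1-Pe)*log2(1-Pe) = -0.095*log2(0.095) - 0.905*log2(0.905) = 0.322613 + 0.130329 = 0.4529. Pe*log2(M-1) = 0.095*log2(32) = 0.475000. Bound = H(Pe) + Pe*log2(M-1) = 0.322613 + 0.130329 + 0.475000 = 0.9279

0.9279 bits


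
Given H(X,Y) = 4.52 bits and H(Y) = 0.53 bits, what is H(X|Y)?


H(X|Y) = H(X,Y) - H(Y) = 4.52 - 0.53 = 3.99

3.99 bits


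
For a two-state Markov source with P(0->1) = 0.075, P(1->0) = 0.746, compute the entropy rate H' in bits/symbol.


Stationary distribution: pi_0 = p10/(p01+p10) = 0.9086, pi_1 = 0.0914. Entropy rate H' = pi_0*H(p01) + pi_1*H(p10) = 0.9086*0.3843 + 0.0914*0.8176 = 0.4239

0.4239 bits/symbol


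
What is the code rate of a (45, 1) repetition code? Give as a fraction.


Rate = k/n = 1/45

1/45


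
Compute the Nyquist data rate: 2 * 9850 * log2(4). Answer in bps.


Rate = 2 * B * log2(M) = 2 * 9850 * 2.0 = 39400.0

39400.0 bps


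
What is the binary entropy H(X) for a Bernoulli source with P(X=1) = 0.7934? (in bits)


H = -p*log2(p) - (1-p)*log2(1-p). -0.7934*log2(0.7934) = 0.264900; -0.2066*log2(0.2066) = 0.470033. H = 0.264900 + 0.470033 = 0.7349

0.7349 bits


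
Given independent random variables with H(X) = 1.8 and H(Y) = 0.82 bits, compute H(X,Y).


For independent variables, H(X,Y) = H(X) + H(Y) = 1.8 + 0.82 = 2.62

2.62 bits


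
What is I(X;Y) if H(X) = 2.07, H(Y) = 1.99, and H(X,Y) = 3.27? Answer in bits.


I(X;Y) = H(X) + H(Y) - H(X,Y) = 2.07 + 1.99 - 3.27 = 0.79

0.79 bits


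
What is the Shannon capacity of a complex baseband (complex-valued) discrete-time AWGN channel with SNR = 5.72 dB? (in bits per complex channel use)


SNR_linear = 10^(5.72/10) = 3.7325; C = log2(1 + SNR_linear) = log2(1 + 3.7325) = 2.2426

2.2426 bits/channel use


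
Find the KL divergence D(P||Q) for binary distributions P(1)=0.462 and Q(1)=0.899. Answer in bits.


KL = p*log2(p/q) + (1-p)*log2((1-p)/(1-q)) = 0.462*log2(0.462/0.899) + 0.538*log2(0.538/0.101) = 0.8546

0.8546 bits


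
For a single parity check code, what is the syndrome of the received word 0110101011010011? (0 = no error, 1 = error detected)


Syndrome = XOR of all bits = 0 XOR 1 XOR 1 XOR 0 XOR 1 XOR 0 XOR 1 XOR 0 XOR 1 XOR 1 XOR 0 XOR 1 XOR 0 XOR 0 XOR 1 XOR 1 = 1

1


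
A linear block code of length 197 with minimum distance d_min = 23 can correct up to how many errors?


Correction capability = floor((d-1)/2) = floor((23-1)/2) = 11

11 errors


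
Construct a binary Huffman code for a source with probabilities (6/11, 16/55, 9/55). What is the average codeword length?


Huffman construction (repeatedly merge the two least-probable nodes; each merge adds 1 bit to every symbol beneath it): 9/55 + 16/55 = 5/11; 5/11 + 6/11 = 1. Resulting codeword lengths (in the order the probabilities were given): (1, 2, 2). L_avg = sum(p_i * l_i) = 6/11*1 + 16/55*2 + 9/55*2 = 16/11 = 1.4545

1.4545 bits


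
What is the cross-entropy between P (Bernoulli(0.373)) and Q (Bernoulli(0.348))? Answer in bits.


H(P,Q) = -p*log2(q) - (1-p)*log2(1-q). -0.373*log2(0.348) = 0.568020; -0.627*log2(0.652) = 0.386894. H(P,Q) = 0.568020 + 0.386894 = 0.9549

0.9549 bits


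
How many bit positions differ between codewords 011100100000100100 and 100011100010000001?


Count differing positions: ^ ^ ^ ^ ^ ^ . . . . ^ . ^ . . ^ . ^ = 10 differences

10


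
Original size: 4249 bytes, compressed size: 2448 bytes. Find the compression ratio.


Ratio = original / compressed = 4249 / 2448 = 1.7357

1.7357


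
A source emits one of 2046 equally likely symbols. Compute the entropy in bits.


H = log2(n) = log2(2046) = 10.9986

10.9986 bits


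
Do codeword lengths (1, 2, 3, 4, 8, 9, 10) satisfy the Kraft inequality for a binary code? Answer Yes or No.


Kraft sum = sum(2^(-l_i)) = 0.9443, need <= 1. Result: satisfied (a binary prefix-free code with these lengths exists)

Yes


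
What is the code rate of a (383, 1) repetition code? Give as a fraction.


Rate = k/n = 1/383

1/383


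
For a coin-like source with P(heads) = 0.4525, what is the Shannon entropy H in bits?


H = -p*log2(p) - (1-p)*log2(1-p). -0.4525*log2(0.4525) = 0.517665; -0.5475*log2(0.5475) = 0.475815. H = 0.517665 + 0.475815 = 0.9935

0.9935 bits


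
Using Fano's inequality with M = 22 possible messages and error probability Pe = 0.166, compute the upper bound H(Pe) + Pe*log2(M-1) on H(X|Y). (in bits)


H(Pe) = -Pe*log2(Pe) - (1-Pe)*log2(1-Pe) = -0.166*log2(0.166) - 0.834*log2(0.834) = 0.430064 + 0.218409 = 0.6485. Pe*log2(M-1) = 0.166*log2(21) = 0.729125. Bound = H(Pe) + Pe*log2(M-1) = 0.430064 + 0.218409 + 0.729125 = 1.3776

1.3776 bits


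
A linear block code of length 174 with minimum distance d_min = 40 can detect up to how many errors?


Detection capability = d_min - 1 = 40 - 1 = 39

39 errors


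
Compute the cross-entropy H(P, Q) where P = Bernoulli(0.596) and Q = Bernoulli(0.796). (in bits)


H(P,Q) = -p*log2(q) - (1-p)*log2(1-q). -0.596*log2(0.796) = 0.196179; -0.404*log2(0.204) = 0.926517. H(P,Q) = 0.196179 + 0.926517 = 1.1227

1.1227 bits


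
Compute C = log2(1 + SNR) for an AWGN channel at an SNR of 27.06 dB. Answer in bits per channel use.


SNR_linear = 10^(27.06/10) = 508.1594; C = log2(1 + SNR_linear) = log2(1 + 508.1594) = 8.992

8.992 bits/channel use


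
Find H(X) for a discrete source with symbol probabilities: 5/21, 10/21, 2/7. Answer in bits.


H = -sum(p_i * log2(p_i)). Terms: -(5/21)*log2(5/21) = 0.492950; -(10/21)*log2(10/21) = 0.509709; -(2/7)*log2(2/7) = 0.516387. H = 0.492950 + 0.509709 + 0.516387 = 1.519

1.519 bits


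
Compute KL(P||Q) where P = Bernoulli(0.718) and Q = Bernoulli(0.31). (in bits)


KL = p*log2(p/q) + (1-p)*log2((1-p)/(1-q)) = 0.718*log2(0.718/0.31) + 0.282*log2(0.282/0.69) = 0.506

0.506 bits


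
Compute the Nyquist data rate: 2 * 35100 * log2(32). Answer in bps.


Rate = 2 * B * log2(M) = 2 * 35100 * 5.0 = 351000.0

351000.0 bps


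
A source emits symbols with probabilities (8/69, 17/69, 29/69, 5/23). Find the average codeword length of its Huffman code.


Huffman construction (repeatedly merge the two least-probable nodes; each merge adds 1 bit to every symbol beneath it): 8/69 + 5/23 = 1/3; 17/69 + 1/3 = 40/69; 29/69 + 40/69 = 1. Resulting codeword lengths (in the order the probabilities were given): (3, 2, 1, 3). L_avg = sum(p_i * l_i) = 8/69*3 + 17/69*2 + 29/69*1 + 5/23*3 = 44/23 = 1.913

1.913 bits


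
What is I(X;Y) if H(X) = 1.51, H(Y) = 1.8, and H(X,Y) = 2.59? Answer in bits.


I(X;Y) = H(X) + H(Y) - H(X,Y) = 1.51 + 1.8 - 2.59 = 0.72

0.72 bits


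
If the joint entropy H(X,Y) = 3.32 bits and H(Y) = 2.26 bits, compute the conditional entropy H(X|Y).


H(X|Y) = H(X,Y) - H(Y) = 3.32 - 2.26 = 1.06

1.06 bits


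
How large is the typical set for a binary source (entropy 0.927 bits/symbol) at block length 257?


log2|A_typical| = nH = 257 * 0.927 = 238.239, so |A_typical| ~ 2^238.239 = 5.213e+71

5.213e+71


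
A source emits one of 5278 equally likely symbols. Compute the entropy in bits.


H = log2(n) = log2(5278) = 12.3658

12.3658 bits


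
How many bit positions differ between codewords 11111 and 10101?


Count differing positions: . ^ . ^ . = 2 differences

2


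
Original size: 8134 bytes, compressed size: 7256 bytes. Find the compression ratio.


Ratio = original / compressed = 8134 / 7256 = 1.121

1.121


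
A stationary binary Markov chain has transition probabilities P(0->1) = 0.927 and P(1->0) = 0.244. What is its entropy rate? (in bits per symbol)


Stationary distribution: pi_0 = p10/(p01+p10) = 0.2084, pi_1 = 0.7916. Entropy rate H' = pi_0*H(p01) + pi_1*H(p10) = 0.2084*0.377 + 0.7916*0.8016 = 0.7132

0.7132 bits/symbol


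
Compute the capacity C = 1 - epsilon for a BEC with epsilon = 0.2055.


C = 1 - epsilon = 1 - 0.2055 = 0.7945

0.7945 bits


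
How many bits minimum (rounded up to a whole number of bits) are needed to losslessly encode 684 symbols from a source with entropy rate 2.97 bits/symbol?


Minimum bits >= n * H = 684 * 2.97 = 2031.48, rounded up to a whole number of bits = 2032

2032 bits


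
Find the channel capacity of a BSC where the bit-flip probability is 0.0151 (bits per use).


H(p) = -p*log2(p) - (1-p)*log2(1-p) = -0.0151*log2(0.0151) - 0.9849*log2(0.9849) = 0.091345 + 0.021619 = 0.113. C = 1 - H(p) = 1 - 0.113 = 0.887

0.887 bits


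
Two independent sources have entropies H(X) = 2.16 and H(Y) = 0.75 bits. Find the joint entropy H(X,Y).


For independent variables, H(X,Y) = H(X) + H(Y) = 2.16 + 0.75 = 2.91

2.91 bits


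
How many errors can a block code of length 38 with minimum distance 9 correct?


Correction capability = floor((d-1)/2) = floor((9-1)/2) = 4

4 errors


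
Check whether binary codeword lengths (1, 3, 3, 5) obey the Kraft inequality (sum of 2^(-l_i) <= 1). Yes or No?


Kraft sum = sum(2^(-l_i)) = 0.7812, need <= 1. Result: satisfied (a binary prefix-free code with these lengths exists)

Yes


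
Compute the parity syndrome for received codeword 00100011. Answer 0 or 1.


Syndrome = XOR of all bits = 0 XOR 0 XOR 1 XOR 0 XOR 0 XOR 0 XOR 1 XOR 1 = 1

1


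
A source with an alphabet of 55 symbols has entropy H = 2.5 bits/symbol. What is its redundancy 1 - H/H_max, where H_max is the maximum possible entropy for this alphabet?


H_max = log2(K) = log2(55) = 5.7814 bits/symbol. Redundancy = 1 - H/H_max = 1 - 2.5/5.7814 = 1 - 0.4324 = 0.5676

0.5676


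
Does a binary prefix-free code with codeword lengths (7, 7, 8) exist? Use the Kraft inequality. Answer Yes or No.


Kraft sum = sum(2^(-l_i)) = 0.0195, need <= 1. Result: satisfied (a binary prefix-free code with these lengths exists)

Yes


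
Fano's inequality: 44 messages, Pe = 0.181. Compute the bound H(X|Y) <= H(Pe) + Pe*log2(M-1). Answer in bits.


H(Pe) = -Pe*log2(Pe) - (1-Pe)*log2(1-Pe) = -0.181*log2(0.181) - 0.819*log2(0.819) = 0.446335 + 0.235925 = 0.6823. Pe*log2(M-1) = 0.181*log2(43) = 0.982154. Bound = H(Pe) + Pe*log2(M-1) = 0.446335 + 0.235925 + 0.982154 = 1.6644

1.6644 bits


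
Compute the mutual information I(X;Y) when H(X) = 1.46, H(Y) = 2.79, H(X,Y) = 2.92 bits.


I(X;Y) = H(X) + H(Y) - H(X,Y) = 1.46 + 2.79 - 2.92 = 1.33

1.33 bits


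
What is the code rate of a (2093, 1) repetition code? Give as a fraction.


Rate = k/n = 1/2093

1/2093


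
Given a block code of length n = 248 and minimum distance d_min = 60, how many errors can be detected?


Detection capability = d_min - 1 = 60 - 1 = 59

59 errors


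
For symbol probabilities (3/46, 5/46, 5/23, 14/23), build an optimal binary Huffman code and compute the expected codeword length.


Huffman construction (repeatedly merge the two least-probable nodes; each merge adds 1 bit to every symbol beneath it): 3/46 + 5/46 = 4/23; 4/23 + 5/23 = 9/23; 9/23 + 14/23 = 1. Resulting codeword lengths (in the order the probabilities were given): (3, 3, 2, 1). L_avg = sum(p_i * l_i) = 3/46*3 + 5/46*3 + 5/23*2 + 14/23*1 = 36/23 = 1.5652

1.5652 bits


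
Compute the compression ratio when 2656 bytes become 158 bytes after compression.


Ratio = original / compressed = 2656 / 158 = 16.8101

16.8101


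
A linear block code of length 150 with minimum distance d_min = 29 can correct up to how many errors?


Correction capability = floor((d-1)/2) = floor((29-1)/2) = 14

14 errors


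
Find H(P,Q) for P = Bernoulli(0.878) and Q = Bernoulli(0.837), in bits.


H(P,Q) = -p*log2(q) - (1-p)*log2(1-q). -0.878*log2(0.837) = 0.225383; -0.122*log2(0.163) = 0.319281. H(P,Q) = 0.225383 + 0.319281 = 0.5447

0.5447 bits


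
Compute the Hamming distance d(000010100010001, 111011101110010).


Count differing positions: ^ ^ ^ . . ^ . . ^ ^ . . . ^ ^ = 8 differences

8


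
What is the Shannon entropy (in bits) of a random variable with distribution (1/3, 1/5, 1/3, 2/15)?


H = -sum(p_i * log2(p_i)). Terms: -(1/3)*log2(1/3) = 0.528321; -(1/5)*log2(1/5) = 0.464386; -(1/3)*log2(1/3) = 0.528321; -(2/15)*log2(2/15) = 0.387585. H = 0.528321 + 0.464386 + 0.528321 + 0.387585 = 1.9086

1.9086 bits


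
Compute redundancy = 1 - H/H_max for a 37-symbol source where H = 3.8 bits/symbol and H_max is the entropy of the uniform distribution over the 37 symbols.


H_max = log2(K) = log2(37) = 5.2095 bits/symbol. Redundancy = 1 - H/H_max = 1 - 3.8/5.2095 = 1 - 0.7294 = 0.2706

0.2706


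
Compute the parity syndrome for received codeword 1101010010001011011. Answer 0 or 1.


Syndrome = XOR of all bits = 1 XOR 1 XOR 0 XOR 1 XOR 0 XOR 1 XOR 0 XOR 0 XOR 1 XOR 0 XOR 0 XOR 0 XOR 1 XOR 0 XOR 1 XOR 1 XOR 0 XOR 1 XOR 1 = 0

0


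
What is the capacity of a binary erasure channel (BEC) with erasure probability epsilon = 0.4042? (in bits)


C = 1 - epsilon = 1 - 0.4042 = 0.5958

0.5958 bits


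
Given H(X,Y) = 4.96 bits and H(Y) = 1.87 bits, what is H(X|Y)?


H(X|Y) = H(X,Y) - H(Y) = 4.96 - 1.87 = 3.09

3.09 bits


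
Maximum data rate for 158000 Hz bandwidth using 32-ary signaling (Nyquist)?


Rate = 2 * B * log2(M) = 2 * 158000 * 5.0 = 1580000.0

1580000.0 bps


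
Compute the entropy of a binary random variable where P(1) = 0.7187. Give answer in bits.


H = -p*log2(p) - (1-p)*log2(1-p). -0.7187*log2(0.7187) = 0.342488; -0.2813*log2(0.2813) = 0.514728. H = 0.342488 + 0.514728 = 0.8572

0.8572 bits


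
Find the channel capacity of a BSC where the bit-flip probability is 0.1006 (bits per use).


H(p) = -p*log2(p) - (1-p)*log2(1-p) = -0.1006*log2(0.1006) - 0.8994*log2(0.8994) = 0.333318 + 0.137577 = 0.4709. C = 1 - H(p) = 1 - 0.4709 = 0.5291

0.5291 bits


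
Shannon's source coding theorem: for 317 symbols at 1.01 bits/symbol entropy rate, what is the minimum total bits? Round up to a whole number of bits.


Minimum bits >= n * H = 317 * 1.01 = 320.17, rounded up to a whole number of bits = 321

321 bits


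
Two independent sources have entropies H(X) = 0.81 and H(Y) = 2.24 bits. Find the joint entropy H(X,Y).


For independent variables, H(X,Y) = H(X) + H(Y) = 0.81 + 2.24 = 3.05

3.05 bits


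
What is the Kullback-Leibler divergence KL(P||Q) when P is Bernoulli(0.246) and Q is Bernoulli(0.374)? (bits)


KL = p*log2(p/q) + (1-p)*log2((1-p)/(1-q)) = 0.246*log2(0.246/0.374) + 0.754*log2(0.754/0.626) = 0.0537

0.0537 bits


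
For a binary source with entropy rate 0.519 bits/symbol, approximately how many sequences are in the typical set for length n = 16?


log2|A_typical| = nH = 16 * 0.519 = 8.304, so |A_typical| ~ 2^8.304 = 3.160e+02

3.160e+02


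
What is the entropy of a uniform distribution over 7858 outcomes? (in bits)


H = log2(n) = log2(7858) = 12.9399

12.9399 bits


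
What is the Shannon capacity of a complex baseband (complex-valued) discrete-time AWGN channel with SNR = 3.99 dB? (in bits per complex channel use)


SNR_linear = 10^(3.99/10) = 2.5061; C = log2(1 + SNR_linear) = log2(1 + 2.5061) = 1.8099

1.8099 bits/channel use


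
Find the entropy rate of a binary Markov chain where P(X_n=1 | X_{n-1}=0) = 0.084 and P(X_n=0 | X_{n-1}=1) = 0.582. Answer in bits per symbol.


Stationary distribution: pi_0 = p10/(p01+p10) = 0.8739, pi_1 = 0.1261. Entropy rate H' = pi_0*H(p01) + pi_1*H(p10) = 0.8739*0.4161 + 0.1261*0.9805 = 0.4873

0.4873 bits/symbol


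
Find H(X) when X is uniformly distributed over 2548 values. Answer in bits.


H = log2(n) = log2(2548) = 11.3151

11.3151 bits


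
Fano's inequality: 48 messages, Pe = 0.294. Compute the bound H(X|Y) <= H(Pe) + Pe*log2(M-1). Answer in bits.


H(Pe) = -Pe*log2(Pe) - (1-Pe)*log2(1-Pe) = -0.294*log2(0.294) - 0.706*log2(0.706) = 0.519237 + 0.354595 = 0.8738. Pe*log2(M-1) = 0.294*log2(47) = 1.633049. Bound = H(Pe) + Pe*log2(M-1) = 0.519237 + 0.354595 + 1.633049 = 2.5069

2.5069 bits
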